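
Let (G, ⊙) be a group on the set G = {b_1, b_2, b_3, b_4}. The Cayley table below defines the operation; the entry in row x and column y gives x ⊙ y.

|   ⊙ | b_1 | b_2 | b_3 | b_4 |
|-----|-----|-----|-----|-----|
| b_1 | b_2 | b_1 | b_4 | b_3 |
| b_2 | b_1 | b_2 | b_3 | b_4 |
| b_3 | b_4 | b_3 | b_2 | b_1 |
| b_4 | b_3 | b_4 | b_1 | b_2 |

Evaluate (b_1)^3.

b_1

b_1^1 = b_1
b_1^2 = b_1 ⊙ b_1 = b_2
b_1^3 = b_2 ⊙ b_1 = b_1
(Structurally, G here is isomorphic to the Klein four-group V_4.)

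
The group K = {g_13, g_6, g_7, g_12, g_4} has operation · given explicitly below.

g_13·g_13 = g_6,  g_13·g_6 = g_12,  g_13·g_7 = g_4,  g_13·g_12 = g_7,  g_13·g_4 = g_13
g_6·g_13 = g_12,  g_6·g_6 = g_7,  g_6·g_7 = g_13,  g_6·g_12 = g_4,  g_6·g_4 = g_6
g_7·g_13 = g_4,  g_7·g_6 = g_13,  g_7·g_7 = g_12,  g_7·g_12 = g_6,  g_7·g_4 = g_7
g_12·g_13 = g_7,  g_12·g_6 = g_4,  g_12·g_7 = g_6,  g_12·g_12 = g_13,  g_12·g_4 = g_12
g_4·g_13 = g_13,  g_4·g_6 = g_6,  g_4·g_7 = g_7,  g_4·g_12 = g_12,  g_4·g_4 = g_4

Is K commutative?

Yes

Check whether the table is symmetric across its main diagonal.
Every entry (row x, col y) equals the entry (row y, col x), so K is abelian.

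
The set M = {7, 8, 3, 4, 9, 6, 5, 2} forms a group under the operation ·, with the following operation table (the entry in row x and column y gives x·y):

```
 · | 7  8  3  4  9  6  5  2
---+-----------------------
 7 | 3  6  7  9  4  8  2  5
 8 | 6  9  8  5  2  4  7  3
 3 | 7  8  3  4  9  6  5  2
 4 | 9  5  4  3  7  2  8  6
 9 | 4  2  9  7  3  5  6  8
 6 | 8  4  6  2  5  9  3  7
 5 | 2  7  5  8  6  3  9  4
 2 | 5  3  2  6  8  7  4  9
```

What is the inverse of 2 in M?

First locate the identity: row 3 matches the header, so 3 is the identity.
Scan row 2 for 3: 2·8 = 3. Hence 2^(-1) = 8.

8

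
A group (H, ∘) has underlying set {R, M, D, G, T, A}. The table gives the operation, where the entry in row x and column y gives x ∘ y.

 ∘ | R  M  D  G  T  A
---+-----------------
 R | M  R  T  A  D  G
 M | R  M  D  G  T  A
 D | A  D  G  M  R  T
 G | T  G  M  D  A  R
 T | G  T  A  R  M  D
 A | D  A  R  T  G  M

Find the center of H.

An element z is central iff its row equals its column in the table.
For D: D ∘ T = R ≠ A = T ∘ D, so D ∉ Z.
Checking each element this way leaves Z(H) = {M}.

{M}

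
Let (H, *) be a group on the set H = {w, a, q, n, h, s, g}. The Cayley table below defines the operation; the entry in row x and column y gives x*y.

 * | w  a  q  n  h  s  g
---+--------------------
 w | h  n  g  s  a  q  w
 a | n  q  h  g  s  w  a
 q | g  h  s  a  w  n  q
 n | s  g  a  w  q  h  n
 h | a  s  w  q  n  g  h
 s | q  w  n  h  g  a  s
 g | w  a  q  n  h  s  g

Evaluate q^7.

g

q^1 = q
q^2 = q*q = s
q^3 = s*q = n
q^4 = n*q = a
q^5 = a*q = h
q^6 = h*q = w
q^7 = w*q = g
(Structurally, H here is isomorphic to the cyclic group Z_7.)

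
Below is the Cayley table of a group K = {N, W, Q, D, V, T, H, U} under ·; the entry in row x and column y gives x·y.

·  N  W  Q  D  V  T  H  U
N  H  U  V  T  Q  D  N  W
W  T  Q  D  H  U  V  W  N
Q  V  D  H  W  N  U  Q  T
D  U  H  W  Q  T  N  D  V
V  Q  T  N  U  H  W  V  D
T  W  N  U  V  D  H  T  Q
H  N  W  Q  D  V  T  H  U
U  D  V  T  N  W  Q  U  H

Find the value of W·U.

Read row W, column U: W·U = N.

N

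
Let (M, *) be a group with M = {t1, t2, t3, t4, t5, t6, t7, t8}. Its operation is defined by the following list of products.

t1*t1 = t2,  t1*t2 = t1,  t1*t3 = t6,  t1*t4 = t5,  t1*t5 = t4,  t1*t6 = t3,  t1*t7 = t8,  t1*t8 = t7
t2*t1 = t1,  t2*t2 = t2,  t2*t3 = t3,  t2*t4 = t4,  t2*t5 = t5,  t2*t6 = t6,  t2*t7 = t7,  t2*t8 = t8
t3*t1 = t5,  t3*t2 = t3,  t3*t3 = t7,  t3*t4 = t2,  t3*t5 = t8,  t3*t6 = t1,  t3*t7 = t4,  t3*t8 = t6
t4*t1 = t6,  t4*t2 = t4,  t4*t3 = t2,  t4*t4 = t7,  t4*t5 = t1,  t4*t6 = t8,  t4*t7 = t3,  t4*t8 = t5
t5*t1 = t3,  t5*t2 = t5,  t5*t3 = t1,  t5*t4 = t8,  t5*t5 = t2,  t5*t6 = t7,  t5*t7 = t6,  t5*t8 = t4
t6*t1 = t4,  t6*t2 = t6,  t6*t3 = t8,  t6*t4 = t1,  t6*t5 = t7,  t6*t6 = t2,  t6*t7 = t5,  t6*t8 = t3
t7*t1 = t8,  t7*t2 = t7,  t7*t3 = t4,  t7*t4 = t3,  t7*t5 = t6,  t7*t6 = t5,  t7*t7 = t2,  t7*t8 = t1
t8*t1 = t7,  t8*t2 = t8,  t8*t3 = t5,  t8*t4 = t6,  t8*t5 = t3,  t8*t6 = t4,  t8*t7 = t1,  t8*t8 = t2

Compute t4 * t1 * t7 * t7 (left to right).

t6

t4 * t1 = t6
t6 * t7 = t5
t5 * t7 = t6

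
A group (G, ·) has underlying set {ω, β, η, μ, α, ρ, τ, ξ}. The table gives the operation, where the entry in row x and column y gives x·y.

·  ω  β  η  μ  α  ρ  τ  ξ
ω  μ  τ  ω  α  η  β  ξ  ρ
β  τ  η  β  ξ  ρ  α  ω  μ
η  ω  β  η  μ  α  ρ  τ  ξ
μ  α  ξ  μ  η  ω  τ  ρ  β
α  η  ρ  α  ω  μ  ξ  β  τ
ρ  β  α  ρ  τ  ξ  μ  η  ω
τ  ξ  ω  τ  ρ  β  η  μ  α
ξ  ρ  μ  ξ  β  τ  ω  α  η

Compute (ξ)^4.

η

ξ^1 = ξ
ξ^2 = ξ·ξ = η
ξ^3 = η·ξ = ξ
ξ^4 = ξ·ξ = η
(Structurally, G here is isomorphic to Z_2 x Z_4.)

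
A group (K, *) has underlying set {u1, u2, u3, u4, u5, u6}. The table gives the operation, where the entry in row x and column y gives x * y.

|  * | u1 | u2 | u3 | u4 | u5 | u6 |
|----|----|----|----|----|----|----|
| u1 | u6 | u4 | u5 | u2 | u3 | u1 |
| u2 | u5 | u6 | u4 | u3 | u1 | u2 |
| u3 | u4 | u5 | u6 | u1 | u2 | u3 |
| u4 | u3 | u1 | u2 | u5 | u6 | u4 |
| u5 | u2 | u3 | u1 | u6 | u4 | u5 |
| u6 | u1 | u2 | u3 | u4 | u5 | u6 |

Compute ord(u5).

The identity element is u6 (its row matches the header).
u5^1 = u5
u5^2 = u5 * u5 = u4
u5^3 = u4 * u5 = u6
The first power of u5 equal to the identity is u5^3, so ord(u5) = 3.

3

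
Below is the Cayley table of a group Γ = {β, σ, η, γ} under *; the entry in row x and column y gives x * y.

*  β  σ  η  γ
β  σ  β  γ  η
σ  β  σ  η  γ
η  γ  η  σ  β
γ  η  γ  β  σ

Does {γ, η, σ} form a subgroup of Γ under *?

No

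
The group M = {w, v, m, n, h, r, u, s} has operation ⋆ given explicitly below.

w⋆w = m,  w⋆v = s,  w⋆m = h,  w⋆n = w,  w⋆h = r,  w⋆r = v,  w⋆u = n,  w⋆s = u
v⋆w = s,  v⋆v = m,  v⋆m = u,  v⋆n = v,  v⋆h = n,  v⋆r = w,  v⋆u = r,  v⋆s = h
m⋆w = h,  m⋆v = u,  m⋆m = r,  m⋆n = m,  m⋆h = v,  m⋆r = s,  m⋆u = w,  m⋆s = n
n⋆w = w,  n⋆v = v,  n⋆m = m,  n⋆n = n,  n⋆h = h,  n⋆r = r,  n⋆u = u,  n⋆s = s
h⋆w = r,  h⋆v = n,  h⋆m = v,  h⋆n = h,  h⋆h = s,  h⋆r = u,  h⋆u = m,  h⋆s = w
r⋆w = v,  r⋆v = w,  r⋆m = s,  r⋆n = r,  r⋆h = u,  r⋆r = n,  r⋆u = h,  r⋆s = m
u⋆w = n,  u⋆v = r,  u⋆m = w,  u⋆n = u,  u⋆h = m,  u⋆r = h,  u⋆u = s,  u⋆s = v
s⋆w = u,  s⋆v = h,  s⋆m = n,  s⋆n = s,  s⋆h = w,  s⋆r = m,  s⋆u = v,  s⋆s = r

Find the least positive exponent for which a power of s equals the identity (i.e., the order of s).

The identity element is n (its row matches the header).
s^1 = s
s^2 = s ⋆ s = r
s^3 = r ⋆ s = m
s^4 = m ⋆ s = n
The first power of s equal to the identity is s^4, so ord(s) = 4.
(Structurally, M here is isomorphic to the cyclic group Z_8.)

4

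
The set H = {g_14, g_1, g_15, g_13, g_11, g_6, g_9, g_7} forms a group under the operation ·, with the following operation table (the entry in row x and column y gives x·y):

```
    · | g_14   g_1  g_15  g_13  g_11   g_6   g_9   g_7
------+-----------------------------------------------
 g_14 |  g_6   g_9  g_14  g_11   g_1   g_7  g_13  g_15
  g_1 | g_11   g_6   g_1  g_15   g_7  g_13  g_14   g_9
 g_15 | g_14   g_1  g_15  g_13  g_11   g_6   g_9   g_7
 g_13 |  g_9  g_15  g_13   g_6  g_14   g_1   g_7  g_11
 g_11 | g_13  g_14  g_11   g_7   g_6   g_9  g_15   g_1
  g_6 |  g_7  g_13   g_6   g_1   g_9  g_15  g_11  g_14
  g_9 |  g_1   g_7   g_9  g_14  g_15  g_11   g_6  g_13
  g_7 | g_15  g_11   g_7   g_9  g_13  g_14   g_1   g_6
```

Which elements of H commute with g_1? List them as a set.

Compare row g_1 with column g_1 entry by entry.
g_13·g_1 = g_15 = g_1·g_13, so g_13 commutes with g_1.
g_11·g_1 = g_14 but g_1·g_11 = g_7, so g_11 does not.
Collecting the elements that commute with g_1: C(g_1) = {g_1, g_13, g_15, g_6}.

{g_1, g_13, g_15, g_6}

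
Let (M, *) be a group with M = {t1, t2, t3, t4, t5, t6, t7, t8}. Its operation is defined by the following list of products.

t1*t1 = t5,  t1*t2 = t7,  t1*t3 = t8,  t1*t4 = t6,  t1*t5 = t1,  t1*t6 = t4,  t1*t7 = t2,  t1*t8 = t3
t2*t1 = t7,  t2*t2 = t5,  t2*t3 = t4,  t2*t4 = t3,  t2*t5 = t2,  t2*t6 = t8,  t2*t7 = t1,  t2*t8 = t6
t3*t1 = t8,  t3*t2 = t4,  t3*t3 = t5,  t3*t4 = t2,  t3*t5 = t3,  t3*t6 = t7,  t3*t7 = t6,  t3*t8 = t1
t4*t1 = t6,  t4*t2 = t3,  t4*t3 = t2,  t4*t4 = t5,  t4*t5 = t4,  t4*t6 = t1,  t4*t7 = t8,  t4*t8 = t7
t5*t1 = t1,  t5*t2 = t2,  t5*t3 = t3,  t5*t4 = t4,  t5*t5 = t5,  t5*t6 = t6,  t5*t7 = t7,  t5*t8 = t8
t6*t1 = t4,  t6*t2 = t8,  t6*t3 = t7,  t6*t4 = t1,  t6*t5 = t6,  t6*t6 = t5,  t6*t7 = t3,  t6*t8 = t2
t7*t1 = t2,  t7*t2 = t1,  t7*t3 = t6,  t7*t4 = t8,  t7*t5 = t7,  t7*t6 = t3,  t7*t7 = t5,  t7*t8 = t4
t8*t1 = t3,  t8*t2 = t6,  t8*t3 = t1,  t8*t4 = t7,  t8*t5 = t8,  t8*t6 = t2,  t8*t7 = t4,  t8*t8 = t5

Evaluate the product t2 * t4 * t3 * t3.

t2 * t4 = t3
t3 * t3 = t5
t5 * t3 = t3
(Structurally, M here is isomorphic to the elementary abelian group (Z_2)^3.)

t3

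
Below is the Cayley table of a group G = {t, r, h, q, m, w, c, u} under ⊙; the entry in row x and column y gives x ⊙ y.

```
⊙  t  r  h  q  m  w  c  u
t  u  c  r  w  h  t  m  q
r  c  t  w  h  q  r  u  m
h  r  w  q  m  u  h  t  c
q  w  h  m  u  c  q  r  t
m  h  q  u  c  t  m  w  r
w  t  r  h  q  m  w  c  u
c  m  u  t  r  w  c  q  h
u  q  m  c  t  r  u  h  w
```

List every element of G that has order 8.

{c, h, m, r}

Identity is w. Compute the order of each non-identity element by repeated multiplication:
  t: t → u → q → w  (order 4)
  r: r → t → c → u → m → q → h → w  (order 8)
  h: h → q → m → u → c → t → r → w  (order 8)
  q: q → u → t → w  (order 4)
  m: m → t → h → u → r → q → c → w  (order 8)
  c: c → q → r → u → h → t → m → w  (order 8)
  u: u → w  (order 2)
Elements of order 8: {c, h, m, r}.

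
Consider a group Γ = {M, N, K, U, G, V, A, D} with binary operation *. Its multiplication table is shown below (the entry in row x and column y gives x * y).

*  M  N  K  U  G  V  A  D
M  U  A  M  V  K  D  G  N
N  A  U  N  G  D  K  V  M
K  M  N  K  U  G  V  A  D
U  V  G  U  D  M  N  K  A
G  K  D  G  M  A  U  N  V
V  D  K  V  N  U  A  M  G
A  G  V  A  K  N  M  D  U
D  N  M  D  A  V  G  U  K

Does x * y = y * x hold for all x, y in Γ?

Yes

Check whether the table is symmetric across its main diagonal.
Every entry (row x, col y) equals the entry (row y, col x), so Γ is abelian.
(In fact Γ ≅ the cyclic group Z_8.)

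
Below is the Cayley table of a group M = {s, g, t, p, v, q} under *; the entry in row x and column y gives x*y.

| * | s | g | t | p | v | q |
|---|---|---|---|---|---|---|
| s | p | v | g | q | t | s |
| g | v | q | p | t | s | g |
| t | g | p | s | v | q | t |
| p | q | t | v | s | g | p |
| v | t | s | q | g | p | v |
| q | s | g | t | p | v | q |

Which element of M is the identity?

q

The identity e satisfies e*x = x for all x, so its row in the table reproduces the column headers.
Row q reads: s, g, t, p, v, q — exactly the header order. So q is the identity.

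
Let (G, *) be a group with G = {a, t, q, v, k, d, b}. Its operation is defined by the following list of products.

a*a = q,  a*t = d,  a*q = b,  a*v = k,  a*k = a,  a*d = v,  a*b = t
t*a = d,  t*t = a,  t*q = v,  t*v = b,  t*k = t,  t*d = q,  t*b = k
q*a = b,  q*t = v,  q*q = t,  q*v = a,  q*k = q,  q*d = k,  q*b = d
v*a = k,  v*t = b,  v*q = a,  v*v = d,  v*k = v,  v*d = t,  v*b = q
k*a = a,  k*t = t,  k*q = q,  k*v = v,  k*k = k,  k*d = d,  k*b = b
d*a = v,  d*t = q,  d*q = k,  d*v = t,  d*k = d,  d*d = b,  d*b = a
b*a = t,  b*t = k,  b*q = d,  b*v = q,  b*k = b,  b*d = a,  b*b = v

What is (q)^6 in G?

q^1 = q
q^2 = q*q = t
q^3 = t*q = v
q^4 = v*q = a
q^5 = a*q = b
q^6 = b*q = d

d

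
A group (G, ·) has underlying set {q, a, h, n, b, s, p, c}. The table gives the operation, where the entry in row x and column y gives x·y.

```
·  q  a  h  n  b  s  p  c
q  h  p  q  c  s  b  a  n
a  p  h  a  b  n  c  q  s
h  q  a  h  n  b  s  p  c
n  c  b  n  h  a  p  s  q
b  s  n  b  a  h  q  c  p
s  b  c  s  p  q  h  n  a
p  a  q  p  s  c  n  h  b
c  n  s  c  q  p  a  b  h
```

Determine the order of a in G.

The identity element is h (its row matches the header).
a^1 = a
a^2 = a·a = h
The first power of a equal to the identity is a^2, so ord(a) = 2.

2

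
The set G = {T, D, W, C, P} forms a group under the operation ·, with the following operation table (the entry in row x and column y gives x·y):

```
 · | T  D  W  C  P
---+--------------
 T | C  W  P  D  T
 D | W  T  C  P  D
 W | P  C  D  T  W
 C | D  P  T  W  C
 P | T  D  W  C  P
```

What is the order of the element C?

The identity element is P (its row matches the header).
C^1 = C
C^2 = C·C = W
C^3 = W·C = T
C^4 = T·C = D
C^5 = D·C = P
The first power of C equal to the identity is C^5, so ord(C) = 5.

5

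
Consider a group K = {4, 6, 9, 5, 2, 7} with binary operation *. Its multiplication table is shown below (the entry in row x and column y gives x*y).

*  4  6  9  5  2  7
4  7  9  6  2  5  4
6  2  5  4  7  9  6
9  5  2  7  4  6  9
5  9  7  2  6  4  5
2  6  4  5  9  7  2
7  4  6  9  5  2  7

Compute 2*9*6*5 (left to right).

5

2*9 = 5
5*6 = 7
7*5 = 5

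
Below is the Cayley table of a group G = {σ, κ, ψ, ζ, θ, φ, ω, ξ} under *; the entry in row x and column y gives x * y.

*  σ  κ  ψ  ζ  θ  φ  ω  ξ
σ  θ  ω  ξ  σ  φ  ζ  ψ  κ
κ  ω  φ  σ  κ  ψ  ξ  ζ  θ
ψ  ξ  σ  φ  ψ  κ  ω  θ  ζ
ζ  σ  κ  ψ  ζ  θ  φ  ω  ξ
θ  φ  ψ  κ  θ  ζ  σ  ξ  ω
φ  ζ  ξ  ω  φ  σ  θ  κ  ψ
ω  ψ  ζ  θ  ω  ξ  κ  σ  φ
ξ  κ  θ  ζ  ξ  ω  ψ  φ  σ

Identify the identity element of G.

ζ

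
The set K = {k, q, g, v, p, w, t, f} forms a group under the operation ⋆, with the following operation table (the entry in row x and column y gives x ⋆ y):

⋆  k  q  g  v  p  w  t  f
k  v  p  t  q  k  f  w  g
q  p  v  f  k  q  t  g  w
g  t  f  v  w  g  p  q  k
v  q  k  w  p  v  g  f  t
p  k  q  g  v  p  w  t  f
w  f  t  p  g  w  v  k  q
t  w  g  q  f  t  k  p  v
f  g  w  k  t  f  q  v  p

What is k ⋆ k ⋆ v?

p

k ⋆ k = v
v ⋆ v = p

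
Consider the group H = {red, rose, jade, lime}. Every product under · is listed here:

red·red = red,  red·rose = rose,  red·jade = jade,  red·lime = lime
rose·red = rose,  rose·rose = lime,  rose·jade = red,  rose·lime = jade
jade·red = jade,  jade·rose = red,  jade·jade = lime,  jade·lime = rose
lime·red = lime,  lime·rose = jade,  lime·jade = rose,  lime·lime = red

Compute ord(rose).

4

The identity element is red (its row matches the header).
rose^1 = rose
rose^2 = rose·rose = lime
rose^3 = lime·rose = jade
rose^4 = jade·rose = red
The first power of rose equal to the identity is rose^4, so ord(rose) = 4.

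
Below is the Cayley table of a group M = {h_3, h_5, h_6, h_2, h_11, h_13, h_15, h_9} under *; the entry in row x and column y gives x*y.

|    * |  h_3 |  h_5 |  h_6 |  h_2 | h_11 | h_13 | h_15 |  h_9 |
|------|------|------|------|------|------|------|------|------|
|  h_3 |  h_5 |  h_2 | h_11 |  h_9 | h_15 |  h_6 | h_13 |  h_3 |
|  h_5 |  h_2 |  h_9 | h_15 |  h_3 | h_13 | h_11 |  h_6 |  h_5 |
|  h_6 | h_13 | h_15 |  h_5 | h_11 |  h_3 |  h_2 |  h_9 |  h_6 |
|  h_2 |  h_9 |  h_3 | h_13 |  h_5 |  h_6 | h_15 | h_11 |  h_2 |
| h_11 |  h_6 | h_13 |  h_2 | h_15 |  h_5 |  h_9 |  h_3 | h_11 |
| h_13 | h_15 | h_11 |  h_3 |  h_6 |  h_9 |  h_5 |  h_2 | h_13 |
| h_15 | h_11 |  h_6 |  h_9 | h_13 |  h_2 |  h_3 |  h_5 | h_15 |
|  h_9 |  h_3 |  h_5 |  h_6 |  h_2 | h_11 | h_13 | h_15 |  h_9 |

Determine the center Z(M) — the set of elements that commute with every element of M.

An element z is central iff its row equals its column in the table.
For h_13: h_13*h_3 = h_15 ≠ h_6 = h_3*h_13, so h_13 ∉ Z.
Checking each element this way leaves Z(M) = {h_5, h_9}.
(Structurally, M here is isomorphic to the quaternion group Q_8.)

{h_5, h_9}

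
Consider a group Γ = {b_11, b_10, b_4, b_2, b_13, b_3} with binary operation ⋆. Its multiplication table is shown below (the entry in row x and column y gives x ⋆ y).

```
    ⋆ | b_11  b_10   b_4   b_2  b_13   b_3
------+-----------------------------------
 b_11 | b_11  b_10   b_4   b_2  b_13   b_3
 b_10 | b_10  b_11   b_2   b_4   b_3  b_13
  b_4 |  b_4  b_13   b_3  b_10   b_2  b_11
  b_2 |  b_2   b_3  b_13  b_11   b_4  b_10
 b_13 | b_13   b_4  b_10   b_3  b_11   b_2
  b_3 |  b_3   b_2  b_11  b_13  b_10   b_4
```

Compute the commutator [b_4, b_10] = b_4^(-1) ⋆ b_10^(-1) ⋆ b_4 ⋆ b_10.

Identity is b_11; from the table b_4^(-1) = b_3 and b_10^(-1) = b_10.
b_3 ⋆ b_10 = b_2
b_2 ⋆ b_4 = b_13
b_13 ⋆ b_10 = b_4
(Structurally, Γ here is isomorphic to the symmetric group S_3.)

b_4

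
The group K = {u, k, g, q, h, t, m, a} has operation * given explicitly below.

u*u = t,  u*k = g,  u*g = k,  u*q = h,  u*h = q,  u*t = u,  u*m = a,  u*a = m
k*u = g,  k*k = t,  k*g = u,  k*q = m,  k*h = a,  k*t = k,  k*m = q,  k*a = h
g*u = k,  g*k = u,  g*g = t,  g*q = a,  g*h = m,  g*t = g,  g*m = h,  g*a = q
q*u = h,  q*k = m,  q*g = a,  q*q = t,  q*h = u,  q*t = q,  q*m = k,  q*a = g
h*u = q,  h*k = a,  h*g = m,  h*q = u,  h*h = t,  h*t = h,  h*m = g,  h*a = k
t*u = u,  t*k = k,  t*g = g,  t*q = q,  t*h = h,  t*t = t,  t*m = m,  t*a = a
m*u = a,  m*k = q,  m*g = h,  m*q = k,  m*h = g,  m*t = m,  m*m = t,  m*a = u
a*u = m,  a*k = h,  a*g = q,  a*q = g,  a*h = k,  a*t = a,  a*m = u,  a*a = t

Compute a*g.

q

Read row a, column g: a*g = q.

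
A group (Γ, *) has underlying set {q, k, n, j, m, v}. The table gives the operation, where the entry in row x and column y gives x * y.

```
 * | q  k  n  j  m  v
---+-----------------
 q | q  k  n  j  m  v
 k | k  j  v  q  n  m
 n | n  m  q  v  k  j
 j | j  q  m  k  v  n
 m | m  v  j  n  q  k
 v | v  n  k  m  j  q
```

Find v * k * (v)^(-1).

The identity is q. In row v, the entry q sits in column v, so v^(-1) = v.
v * k = n
n * v = j

j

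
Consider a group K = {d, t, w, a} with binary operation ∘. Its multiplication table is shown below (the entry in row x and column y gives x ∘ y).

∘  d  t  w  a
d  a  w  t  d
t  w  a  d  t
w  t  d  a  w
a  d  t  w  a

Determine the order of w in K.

2

The identity element is a (its row matches the header).
w^1 = w
w^2 = w ∘ w = a
The first power of w equal to the identity is w^2, so ord(w) = 2.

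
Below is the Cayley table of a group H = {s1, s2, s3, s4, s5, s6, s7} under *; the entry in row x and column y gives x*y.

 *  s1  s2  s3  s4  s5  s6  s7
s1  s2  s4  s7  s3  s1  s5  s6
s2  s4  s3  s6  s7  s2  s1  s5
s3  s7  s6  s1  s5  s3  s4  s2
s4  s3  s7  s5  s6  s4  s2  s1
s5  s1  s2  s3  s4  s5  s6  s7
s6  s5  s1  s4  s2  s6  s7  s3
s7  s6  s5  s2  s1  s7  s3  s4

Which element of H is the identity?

s5

The identity e satisfies e*x = x for all x, so its row in the table reproduces the column headers.
Row s5 reads: s1, s2, s3, s4, s5, s6, s7 — exactly the header order. So s5 is the identity.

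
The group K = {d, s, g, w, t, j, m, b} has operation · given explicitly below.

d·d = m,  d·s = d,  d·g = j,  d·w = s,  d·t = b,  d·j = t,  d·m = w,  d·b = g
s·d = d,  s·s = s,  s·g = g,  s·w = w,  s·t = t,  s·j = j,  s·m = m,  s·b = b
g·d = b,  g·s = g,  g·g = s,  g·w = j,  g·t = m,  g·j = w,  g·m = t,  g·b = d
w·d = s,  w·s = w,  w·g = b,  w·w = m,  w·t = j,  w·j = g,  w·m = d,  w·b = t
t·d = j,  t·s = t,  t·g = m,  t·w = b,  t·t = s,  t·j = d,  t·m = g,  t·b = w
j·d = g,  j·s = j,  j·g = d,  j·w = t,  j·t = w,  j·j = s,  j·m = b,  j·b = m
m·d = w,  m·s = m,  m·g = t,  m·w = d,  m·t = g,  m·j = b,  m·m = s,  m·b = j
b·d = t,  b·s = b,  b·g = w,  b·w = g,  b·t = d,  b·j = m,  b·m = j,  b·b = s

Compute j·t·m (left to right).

j·t = w
w·m = d
(Structurally, K here is isomorphic to the dihedral group D_4.)

d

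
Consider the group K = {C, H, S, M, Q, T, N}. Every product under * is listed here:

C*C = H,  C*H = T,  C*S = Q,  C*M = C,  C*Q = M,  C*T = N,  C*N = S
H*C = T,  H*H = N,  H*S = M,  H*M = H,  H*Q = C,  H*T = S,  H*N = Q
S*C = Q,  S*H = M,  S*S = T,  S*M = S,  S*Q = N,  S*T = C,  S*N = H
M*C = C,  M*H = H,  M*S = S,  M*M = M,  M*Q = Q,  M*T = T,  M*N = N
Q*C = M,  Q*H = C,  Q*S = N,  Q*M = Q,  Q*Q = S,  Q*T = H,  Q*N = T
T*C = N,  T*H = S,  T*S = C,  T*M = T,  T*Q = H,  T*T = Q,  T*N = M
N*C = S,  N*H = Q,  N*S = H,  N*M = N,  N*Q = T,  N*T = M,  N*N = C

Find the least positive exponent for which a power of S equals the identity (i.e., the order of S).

7

The identity element is M (its row matches the header).
S^1 = S
S^2 = S*S = T
S^3 = T*S = C
S^4 = C*S = Q
S^5 = Q*S = N
S^6 = N*S = H
S^7 = H*S = M
The first power of S equal to the identity is S^7, so ord(S) = 7.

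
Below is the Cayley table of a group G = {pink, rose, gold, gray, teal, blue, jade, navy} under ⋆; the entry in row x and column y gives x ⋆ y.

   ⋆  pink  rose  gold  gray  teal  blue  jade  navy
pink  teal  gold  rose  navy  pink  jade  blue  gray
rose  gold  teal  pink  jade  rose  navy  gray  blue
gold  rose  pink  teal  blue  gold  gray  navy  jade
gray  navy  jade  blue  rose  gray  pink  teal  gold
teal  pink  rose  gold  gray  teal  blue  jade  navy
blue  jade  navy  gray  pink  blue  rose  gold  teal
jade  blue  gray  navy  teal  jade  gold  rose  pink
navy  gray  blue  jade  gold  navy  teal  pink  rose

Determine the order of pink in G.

The identity element is teal (its row matches the header).
pink^1 = pink
pink^2 = pink ⋆ pink = teal
The first power of pink equal to the identity is pink^2, so ord(pink) = 2.

2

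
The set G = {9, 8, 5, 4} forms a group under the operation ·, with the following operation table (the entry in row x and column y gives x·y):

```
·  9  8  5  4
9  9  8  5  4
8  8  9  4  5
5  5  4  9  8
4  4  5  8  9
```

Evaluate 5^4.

5^1 = 5
5^2 = 5·5 = 9
5^3 = 9·5 = 5
5^4 = 5·5 = 9
(Structurally, G here is isomorphic to the Klein four-group V_4.)

9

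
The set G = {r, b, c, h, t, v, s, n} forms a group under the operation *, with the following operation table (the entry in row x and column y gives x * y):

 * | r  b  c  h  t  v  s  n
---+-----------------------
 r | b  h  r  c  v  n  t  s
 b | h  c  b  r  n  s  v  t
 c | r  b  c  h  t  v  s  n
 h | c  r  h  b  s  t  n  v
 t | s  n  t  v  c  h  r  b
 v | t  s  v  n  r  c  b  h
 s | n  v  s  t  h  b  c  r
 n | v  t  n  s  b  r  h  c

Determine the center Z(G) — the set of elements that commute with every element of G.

An element z is central iff its row equals its column in the table.
For t: t * r = s ≠ v = r * t, so t ∉ Z.
Checking each element this way leaves Z(G) = {b, c}.

{b, c}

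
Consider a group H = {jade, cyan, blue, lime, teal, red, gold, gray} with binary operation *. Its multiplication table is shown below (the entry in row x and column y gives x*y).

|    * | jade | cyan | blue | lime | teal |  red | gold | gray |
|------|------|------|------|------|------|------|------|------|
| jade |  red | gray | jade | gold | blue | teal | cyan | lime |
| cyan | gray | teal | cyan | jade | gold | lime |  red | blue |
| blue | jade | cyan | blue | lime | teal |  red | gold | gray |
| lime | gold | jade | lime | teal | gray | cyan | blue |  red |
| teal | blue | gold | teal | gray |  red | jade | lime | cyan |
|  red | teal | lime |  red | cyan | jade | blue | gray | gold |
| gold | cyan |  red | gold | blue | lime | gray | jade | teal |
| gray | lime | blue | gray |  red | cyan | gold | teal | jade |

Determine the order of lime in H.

The identity element is blue (its row matches the header).
lime^1 = lime
lime^2 = lime*lime = teal
lime^3 = teal*lime = gray
lime^4 = gray*lime = red
lime^5 = red*lime = cyan
lime^6 = cyan*lime = jade
lime^7 = jade*lime = gold
lime^8 = gold*lime = blue
The first power of lime equal to the identity is lime^8, so ord(lime) = 8.

8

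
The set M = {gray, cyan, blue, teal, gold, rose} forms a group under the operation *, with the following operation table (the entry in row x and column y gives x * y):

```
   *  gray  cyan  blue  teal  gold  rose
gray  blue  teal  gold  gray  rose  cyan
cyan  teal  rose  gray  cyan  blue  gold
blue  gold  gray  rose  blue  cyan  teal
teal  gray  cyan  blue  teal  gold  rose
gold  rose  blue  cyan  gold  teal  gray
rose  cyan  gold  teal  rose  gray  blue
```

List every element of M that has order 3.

Identity is teal. Compute the order of each non-identity element by repeated multiplication:
  gray: gray → blue → gold → rose → cyan → teal  (order 6)
  cyan: cyan → rose → gold → blue → gray → teal  (order 6)
  blue: blue → rose → teal  (order 3)
  gold: gold → teal  (order 2)
  rose: rose → blue → teal  (order 3)
Elements of order 3: {blue, rose}.

{blue, rose}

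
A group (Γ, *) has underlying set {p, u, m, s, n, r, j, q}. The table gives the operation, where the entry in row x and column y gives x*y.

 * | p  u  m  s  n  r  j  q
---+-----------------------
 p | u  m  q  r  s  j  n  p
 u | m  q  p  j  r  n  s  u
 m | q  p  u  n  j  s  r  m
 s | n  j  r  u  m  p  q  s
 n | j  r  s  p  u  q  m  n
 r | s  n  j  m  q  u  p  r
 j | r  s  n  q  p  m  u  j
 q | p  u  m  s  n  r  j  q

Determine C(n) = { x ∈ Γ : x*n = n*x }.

{n, q, r, u}

Compare row n with column n entry by entry.
r*n = q = n*r, so r commutes with n.
j*n = p but n*j = m, so j does not.
Collecting the elements that commute with n: C(n) = {n, q, r, u}.
(Structurally, Γ here is isomorphic to the quaternion group Q_8.)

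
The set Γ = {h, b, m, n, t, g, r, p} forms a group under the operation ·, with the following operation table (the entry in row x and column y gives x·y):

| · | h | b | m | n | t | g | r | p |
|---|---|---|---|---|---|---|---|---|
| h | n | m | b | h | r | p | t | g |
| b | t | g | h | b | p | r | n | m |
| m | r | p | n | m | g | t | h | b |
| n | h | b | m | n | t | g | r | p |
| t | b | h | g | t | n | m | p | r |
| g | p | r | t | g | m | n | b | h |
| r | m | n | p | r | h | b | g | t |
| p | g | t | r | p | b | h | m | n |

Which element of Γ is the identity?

n

The identity e satisfies e·x = x for all x, so its row in the table reproduces the column headers.
Row n reads: h, b, m, n, t, g, r, p — exactly the header order. So n is the identity.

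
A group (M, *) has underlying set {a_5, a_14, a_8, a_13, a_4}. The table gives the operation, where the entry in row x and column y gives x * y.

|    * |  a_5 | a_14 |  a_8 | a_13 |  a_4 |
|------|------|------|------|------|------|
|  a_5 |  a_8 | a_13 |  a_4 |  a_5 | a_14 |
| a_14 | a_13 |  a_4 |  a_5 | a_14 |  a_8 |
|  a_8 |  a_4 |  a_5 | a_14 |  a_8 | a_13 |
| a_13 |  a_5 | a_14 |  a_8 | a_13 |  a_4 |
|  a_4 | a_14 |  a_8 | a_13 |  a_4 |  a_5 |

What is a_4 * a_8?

Read row a_4, column a_8: a_4 * a_8 = a_13.

a_13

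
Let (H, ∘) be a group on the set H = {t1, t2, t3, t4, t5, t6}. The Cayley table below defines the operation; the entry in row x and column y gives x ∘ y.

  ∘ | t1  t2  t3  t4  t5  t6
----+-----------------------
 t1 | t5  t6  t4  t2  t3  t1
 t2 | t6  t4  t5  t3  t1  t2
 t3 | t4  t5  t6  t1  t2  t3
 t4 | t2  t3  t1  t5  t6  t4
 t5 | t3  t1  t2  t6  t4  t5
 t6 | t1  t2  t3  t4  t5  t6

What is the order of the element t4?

The identity element is t6 (its row matches the header).
t4^1 = t4
t4^2 = t4 ∘ t4 = t5
t4^3 = t5 ∘ t4 = t6
The first power of t4 equal to the identity is t4^3, so ord(t4) = 3.

3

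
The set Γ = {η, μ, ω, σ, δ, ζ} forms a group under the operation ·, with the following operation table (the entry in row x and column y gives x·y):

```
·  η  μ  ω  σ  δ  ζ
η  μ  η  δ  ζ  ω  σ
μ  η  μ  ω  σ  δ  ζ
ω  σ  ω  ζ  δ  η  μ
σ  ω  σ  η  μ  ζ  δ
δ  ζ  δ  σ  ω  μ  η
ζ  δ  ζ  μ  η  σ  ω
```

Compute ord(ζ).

3

The identity element is μ (its row matches the header).
ζ^1 = ζ
ζ^2 = ζ·ζ = ω
ζ^3 = ω·ζ = μ
The first power of ζ equal to the identity is ζ^3, so ord(ζ) = 3.
(Structurally, Γ here is isomorphic to the symmetric group S_3.)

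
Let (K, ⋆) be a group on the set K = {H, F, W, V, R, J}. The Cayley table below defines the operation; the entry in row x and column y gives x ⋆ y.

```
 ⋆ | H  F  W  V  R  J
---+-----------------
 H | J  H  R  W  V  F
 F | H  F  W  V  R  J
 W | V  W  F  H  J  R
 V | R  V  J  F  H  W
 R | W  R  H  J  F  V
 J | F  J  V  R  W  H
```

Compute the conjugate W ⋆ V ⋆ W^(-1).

The identity is F. In row W, the entry F sits in column W, so W^(-1) = W.
W ⋆ V = H
H ⋆ W = R
(Structurally, K here is isomorphic to the symmetric group S_3.)

R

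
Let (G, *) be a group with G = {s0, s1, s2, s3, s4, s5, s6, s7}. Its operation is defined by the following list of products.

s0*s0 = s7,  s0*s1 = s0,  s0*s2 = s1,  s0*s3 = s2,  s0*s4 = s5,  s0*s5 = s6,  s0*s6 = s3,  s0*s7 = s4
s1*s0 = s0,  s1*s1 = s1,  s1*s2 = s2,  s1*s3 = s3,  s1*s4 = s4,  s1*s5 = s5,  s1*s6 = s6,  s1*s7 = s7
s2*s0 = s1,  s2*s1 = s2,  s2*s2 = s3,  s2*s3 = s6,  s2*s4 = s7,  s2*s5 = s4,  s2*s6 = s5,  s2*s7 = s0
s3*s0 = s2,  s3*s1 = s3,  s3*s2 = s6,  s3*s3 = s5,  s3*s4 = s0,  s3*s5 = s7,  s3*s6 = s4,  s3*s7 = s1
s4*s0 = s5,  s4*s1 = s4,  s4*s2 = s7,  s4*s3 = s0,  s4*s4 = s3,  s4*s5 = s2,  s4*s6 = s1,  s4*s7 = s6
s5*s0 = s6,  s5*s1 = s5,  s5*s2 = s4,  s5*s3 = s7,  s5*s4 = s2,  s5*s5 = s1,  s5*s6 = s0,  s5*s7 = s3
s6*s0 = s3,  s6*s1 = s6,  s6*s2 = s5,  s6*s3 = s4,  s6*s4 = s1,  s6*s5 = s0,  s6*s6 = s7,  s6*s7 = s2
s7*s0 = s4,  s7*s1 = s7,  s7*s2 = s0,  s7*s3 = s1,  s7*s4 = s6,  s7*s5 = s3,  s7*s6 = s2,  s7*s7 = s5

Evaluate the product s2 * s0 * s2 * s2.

s2 * s0 = s1
s1 * s2 = s2
s2 * s2 = s3
(Structurally, G here is isomorphic to the cyclic group Z_8.)

s3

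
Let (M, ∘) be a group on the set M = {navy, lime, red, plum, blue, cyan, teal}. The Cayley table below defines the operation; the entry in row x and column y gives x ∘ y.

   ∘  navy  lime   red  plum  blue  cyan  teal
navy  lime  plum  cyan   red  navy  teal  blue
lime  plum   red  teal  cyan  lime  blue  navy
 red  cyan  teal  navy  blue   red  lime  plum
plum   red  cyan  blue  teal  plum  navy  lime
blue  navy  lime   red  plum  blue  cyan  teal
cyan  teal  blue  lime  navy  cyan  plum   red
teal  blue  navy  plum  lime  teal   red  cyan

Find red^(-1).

plum

First locate the identity: row blue matches the header, so blue is the identity.
Scan row red for blue: red ∘ plum = blue. Hence red^(-1) = plum.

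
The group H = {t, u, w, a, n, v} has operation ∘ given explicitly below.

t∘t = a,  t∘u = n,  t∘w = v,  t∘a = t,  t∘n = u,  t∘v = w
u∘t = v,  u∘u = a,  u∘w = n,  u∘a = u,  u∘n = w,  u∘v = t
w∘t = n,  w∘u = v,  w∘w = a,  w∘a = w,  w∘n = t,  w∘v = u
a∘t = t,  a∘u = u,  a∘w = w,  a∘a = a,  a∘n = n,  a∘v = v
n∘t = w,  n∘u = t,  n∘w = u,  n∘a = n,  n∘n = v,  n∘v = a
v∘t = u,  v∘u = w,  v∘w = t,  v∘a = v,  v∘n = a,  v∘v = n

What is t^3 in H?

t

t^1 = t
t^2 = t ∘ t = a
t^3 = a ∘ t = t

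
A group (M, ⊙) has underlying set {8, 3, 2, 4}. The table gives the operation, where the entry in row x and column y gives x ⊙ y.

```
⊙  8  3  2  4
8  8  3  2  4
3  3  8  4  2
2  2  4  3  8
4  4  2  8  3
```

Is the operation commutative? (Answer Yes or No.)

Yes

Check whether the table is symmetric across its main diagonal.
Every entry (row x, col y) equals the entry (row y, col x), so M is abelian.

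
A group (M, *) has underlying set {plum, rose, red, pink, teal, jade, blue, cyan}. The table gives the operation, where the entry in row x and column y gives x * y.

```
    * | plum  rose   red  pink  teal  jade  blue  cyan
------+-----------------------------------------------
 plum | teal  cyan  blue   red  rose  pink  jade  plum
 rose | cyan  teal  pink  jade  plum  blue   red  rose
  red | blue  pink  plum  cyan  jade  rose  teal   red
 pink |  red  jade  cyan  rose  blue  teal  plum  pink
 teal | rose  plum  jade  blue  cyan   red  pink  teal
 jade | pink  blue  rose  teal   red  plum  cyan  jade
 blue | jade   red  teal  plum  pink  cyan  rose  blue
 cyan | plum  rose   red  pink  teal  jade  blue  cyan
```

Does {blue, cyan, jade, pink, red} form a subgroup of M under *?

No

red * red = plum, which is not in {blue, cyan, jade, pink, red}.
The subset is not closed under *, so it is not a subgroup.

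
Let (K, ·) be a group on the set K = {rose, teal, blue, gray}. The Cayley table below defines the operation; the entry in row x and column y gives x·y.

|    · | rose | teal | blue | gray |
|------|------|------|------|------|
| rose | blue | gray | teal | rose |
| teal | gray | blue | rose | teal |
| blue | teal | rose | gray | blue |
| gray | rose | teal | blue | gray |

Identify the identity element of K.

gray

The identity e satisfies e·x = x for all x, so its row in the table reproduces the column headers.
Row gray reads: rose, teal, blue, gray — exactly the header order. So gray is the identity.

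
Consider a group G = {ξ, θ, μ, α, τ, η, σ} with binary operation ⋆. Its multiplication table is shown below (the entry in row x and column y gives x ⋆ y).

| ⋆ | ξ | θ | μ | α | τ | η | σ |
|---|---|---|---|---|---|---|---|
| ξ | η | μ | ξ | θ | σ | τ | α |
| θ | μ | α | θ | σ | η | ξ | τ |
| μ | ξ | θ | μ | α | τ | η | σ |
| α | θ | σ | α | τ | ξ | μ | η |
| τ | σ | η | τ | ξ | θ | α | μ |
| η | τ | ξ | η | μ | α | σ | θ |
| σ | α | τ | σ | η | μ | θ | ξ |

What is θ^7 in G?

θ^1 = θ
θ^2 = θ ⋆ θ = α
θ^3 = α ⋆ θ = σ
θ^4 = σ ⋆ θ = τ
θ^5 = τ ⋆ θ = η
θ^6 = η ⋆ θ = ξ
θ^7 = ξ ⋆ θ = μ

μ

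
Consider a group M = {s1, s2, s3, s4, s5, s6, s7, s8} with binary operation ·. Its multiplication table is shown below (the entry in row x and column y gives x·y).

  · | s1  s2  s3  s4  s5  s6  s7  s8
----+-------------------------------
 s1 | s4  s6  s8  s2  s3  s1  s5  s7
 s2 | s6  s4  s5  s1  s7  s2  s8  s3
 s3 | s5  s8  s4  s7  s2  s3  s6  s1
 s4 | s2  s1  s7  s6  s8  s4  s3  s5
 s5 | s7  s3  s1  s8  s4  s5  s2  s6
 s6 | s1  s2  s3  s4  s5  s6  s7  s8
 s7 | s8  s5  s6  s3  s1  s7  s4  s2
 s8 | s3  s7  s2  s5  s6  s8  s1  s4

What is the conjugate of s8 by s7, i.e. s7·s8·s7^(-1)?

The identity is s6. In row s7, the entry s6 sits in column s3, so s7^(-1) = s3.
s7·s8 = s2
s2·s3 = s5

s5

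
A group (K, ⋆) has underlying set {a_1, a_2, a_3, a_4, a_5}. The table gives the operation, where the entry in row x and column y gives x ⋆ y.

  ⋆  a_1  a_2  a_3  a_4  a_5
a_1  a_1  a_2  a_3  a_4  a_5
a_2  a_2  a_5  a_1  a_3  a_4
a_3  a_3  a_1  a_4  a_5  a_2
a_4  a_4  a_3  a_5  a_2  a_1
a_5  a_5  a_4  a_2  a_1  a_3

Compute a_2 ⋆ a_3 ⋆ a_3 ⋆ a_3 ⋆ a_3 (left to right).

a_2 ⋆ a_3 = a_1
a_1 ⋆ a_3 = a_3
a_3 ⋆ a_3 = a_4
a_4 ⋆ a_3 = a_5

a_5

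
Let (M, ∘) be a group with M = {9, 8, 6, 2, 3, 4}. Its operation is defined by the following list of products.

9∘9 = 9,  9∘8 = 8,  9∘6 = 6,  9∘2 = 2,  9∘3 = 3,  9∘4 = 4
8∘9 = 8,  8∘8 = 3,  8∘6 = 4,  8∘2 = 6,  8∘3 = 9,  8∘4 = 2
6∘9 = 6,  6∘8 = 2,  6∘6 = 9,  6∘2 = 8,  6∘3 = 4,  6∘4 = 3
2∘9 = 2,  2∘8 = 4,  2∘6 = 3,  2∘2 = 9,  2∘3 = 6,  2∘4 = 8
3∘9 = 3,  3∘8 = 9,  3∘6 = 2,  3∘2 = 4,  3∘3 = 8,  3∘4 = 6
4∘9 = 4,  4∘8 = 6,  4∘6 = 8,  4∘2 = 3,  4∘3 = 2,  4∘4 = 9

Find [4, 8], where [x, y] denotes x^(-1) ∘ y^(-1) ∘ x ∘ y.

Identity is 9; from the table 4^(-1) = 4 and 8^(-1) = 3.
4 ∘ 3 = 2
2 ∘ 4 = 8
8 ∘ 8 = 3
(Structurally, M here is isomorphic to the symmetric group S_3.)

3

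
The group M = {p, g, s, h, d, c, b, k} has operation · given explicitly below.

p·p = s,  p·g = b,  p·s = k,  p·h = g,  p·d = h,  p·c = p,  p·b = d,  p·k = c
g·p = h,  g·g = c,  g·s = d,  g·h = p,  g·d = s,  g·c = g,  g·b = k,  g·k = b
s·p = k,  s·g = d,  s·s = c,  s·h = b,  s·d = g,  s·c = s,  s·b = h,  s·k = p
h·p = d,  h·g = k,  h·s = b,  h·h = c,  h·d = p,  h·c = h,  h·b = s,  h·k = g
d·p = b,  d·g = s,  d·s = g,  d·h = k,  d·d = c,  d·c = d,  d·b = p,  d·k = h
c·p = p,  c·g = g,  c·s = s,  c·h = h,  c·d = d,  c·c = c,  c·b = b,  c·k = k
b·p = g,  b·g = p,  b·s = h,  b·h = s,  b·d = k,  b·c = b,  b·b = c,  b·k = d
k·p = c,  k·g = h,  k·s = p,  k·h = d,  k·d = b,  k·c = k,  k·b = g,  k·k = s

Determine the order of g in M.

2

The identity element is c (its row matches the header).
g^1 = g
g^2 = g·g = c
The first power of g equal to the identity is g^2, so ord(g) = 2.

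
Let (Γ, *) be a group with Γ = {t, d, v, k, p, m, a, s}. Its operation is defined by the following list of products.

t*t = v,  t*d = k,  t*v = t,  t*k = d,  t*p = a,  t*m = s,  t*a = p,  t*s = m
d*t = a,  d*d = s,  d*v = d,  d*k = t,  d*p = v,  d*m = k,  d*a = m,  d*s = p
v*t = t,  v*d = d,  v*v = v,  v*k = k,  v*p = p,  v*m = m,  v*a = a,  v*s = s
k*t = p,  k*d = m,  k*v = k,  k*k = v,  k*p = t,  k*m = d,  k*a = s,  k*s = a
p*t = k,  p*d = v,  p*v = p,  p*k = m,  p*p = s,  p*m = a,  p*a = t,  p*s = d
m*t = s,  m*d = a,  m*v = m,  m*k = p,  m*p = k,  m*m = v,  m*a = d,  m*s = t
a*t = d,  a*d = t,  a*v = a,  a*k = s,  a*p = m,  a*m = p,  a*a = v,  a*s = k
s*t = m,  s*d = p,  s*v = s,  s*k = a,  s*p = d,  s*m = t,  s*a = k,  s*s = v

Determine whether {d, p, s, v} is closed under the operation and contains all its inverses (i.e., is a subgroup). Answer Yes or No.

Yes

{d, p, s, v} contains the identity v.
Checking products: every product of two elements of {d, p, s, v} (read from the table) lies in {d, p, s, v}, so the set is closed.
In a finite group, a nonempty closed subset is a subgroup. So {d, p, s, v} ≤ Γ.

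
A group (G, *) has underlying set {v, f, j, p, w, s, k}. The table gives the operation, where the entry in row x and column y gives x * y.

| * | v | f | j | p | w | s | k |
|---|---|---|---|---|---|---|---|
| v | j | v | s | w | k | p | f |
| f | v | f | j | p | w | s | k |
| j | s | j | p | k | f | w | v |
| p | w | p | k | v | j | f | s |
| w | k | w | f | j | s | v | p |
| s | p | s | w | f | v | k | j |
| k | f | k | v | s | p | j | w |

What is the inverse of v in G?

First locate the identity: row f matches the header, so f is the identity.
Scan row v for f: v * k = f. Hence v^(-1) = k.

k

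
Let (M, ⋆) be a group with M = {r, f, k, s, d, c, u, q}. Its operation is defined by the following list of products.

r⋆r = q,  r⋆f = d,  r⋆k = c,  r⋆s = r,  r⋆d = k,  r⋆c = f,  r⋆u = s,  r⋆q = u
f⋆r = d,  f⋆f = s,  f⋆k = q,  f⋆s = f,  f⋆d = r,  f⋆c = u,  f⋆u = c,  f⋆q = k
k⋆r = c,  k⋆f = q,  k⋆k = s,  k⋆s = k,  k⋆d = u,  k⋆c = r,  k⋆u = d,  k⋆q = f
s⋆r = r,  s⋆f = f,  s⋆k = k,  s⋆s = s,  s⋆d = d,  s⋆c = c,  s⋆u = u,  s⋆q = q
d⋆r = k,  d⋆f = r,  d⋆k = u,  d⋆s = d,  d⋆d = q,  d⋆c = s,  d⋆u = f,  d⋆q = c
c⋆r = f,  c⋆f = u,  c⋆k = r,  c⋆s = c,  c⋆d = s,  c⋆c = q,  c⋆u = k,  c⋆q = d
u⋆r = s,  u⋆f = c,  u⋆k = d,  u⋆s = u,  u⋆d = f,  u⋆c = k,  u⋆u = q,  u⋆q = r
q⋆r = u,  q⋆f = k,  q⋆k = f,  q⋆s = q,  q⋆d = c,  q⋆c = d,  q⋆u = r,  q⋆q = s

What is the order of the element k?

2

The identity element is s (its row matches the header).
k^1 = k
k^2 = k ⋆ k = s
The first power of k equal to the identity is k^2, so ord(k) = 2.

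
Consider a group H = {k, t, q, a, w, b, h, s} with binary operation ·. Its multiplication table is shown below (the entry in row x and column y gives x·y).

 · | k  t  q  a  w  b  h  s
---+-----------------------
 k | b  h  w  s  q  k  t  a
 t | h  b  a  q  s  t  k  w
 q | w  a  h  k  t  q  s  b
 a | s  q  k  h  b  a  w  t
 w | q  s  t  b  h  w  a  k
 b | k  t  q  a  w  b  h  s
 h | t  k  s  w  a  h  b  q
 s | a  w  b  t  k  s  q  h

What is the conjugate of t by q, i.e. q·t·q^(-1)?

t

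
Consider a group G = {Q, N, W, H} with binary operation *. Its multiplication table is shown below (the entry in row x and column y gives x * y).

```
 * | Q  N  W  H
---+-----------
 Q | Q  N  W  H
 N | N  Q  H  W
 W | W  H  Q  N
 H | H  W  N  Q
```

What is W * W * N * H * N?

W * W = Q
Q * N = N
N * H = W
W * N = H

H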